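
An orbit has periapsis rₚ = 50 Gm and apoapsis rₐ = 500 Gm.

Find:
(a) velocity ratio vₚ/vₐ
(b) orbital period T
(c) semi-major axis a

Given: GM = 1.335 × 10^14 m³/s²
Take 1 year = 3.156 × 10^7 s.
rₚ = 50 Gm = 5 × 10^10 m
rₐ = 500 Gm = 5 × 10^11 m
GM = 1.335 × 10^14 m³/s²
a = (rₚ + rₐ)/2 = 2.75 × 10^11 m
e = (rₐ − rₚ)/(rₐ + rₚ) = (4.5 × 10^11) / (5.5 × 10^11) = 0.818182
(a) vₚ/vₐ = rₐ/rₚ (angular momentum) = (5 × 10^11) / (5 × 10^10) = 10 ≈ 10
(b) a³ = 2.07969 × 10^34 m³;  T = 2π √(a³/GM) = 2π × 1.24813 × 10^10 s = 7.84221 × 10^10 s ≈ 2485 years
(c) a = 2.75 × 10^11 m ≈ 275 Gm

Final answer:
(a) velocity ratio vₚ/vₐ = 10
(b) orbital period T = 2485 years
(c) semi-major axis a = 275 Gm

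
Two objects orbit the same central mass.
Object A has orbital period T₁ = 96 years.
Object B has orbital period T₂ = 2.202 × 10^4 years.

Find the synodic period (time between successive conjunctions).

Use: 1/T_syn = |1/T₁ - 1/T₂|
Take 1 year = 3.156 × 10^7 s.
T₁ = 96 years = 3.02976 × 10^9 s
T₂ = 2.202 × 10^4 years = 6.94951 × 10^11 s
1/T₁ = 3.30059 × 10^-10 s⁻¹
1/T₂ = 1.43895 × 10^-12 s⁻¹
|1/T₁ − 1/T₂| = 3.2862 × 10^-10 s⁻¹
T_syn = 1 / |1/T₁ − 1/T₂| = 3.04303 × 10^9 s ≈ 96.42 years

Final answer: T_syn = 96.42 years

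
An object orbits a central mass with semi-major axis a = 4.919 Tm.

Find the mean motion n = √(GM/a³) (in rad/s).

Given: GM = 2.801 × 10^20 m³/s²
a = 4.919 Tm = 4.919 × 10^12 m
GM = 2.801 × 10^20 m³/s²
a³ = 1.19023 × 10^38 m³
GM/a³ = (2.801 × 10^20) / (1.19023 × 10^38) = 2.35333 × 10^-18 s⁻²
n = √(GM/a³) = 1.53406 × 10^-9 rad/s ≈ 1.534 × 10^-9 rad/s

Final answer: n = 1.534 × 10^-9 rad/s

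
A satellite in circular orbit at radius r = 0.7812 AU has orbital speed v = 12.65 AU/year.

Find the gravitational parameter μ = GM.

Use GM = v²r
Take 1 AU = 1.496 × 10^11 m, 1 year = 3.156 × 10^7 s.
r = 0.7812 AU = 1.16868 × 10^11 m
v = 12.65 AU/year = 59963.2 m/s
v² = 3.59559 × 10^9 m²/s²
GM = v²r = 3.59559 × 10^9 × 1.16868 × 10^11 = 4.20208 × 10^20 m³/s²
GM ≈ 4.202 × 10^20 m³/s²

Final answer: GM = 4.202 × 10^20 m³/s²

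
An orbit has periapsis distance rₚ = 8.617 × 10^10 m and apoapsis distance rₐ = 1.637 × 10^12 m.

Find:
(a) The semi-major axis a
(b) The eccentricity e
rₚ = 8.617 × 10^10 m
rₐ = 1.637 × 10^12 m
(a) a = (rₚ + rₐ)/2 = 8.61585 × 10^11 m ≈ 8.616 × 10^11 m
(b) e = (rₐ − rₚ)/(rₐ + rₚ) = (1.55083 × 10^12) / (1.72317 × 10^12) = 0.899987

Final answer:
(a) a = 8.616 × 10^11 m
(b) e = 0.9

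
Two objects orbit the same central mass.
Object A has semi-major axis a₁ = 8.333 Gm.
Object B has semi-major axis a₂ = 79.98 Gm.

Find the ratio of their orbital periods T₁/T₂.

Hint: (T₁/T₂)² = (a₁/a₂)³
a₁ = 8.333 Gm = 8.333 × 10^9 m
a₂ = 79.98 Gm = 7.998 × 10^10 m
a₁/a₂ = 0.104189
T₁/T₂ = (a₁/a₂)^(3/2) = (0.104189)^1.5 = 0.0336302

Final answer: T₁/T₂ = 0.03363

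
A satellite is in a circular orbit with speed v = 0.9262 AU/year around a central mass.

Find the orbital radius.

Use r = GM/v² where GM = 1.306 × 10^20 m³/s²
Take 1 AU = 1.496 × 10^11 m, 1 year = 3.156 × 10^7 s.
v = 0.9262 AU/year = 4390.35 m/s
GM = 1.306 × 10^20 m³/s²
v² = 1.92752 × 10^7 m²/s²
r = GM/v² = (1.306 × 10^20) / (1.92752 × 10^7) = 6.77555 × 10^12 m ≈ 45.29 AU

Final answer: 45.29 AU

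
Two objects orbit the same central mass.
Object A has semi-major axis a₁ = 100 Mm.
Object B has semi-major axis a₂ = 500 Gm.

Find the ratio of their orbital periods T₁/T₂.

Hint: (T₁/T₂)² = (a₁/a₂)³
a₁ = 100 Mm = 1 × 10^8 m
a₂ = 500 Gm = 5 × 10^11 m
a₁/a₂ = 0.0002
T₁/T₂ = (a₁/a₂)^(3/2) = (0.0002)^1.5 = 2.82843 × 10^-6

Final answer: T₁/T₂ = 2.828 × 10^-6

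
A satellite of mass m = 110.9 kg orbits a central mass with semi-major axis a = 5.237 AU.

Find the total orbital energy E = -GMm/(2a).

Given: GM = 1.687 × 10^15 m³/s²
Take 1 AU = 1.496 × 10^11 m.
a = 5.237 AU = 7.83455 × 10^11 m
GM = 1.687 × 10^15 m³/s²
2a = 1.56691 × 10^12 m
GMm = 1.687 × 10^15 × 110.9 = 1.87088 × 10^17 m³·kg/s²
E = −GMm/(2a) = -119399 J ≈ -119.4 kJ

Final answer: -119.4 kJ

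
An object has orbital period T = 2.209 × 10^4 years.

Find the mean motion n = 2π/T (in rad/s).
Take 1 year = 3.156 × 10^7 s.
T = 2.209 × 10^4 years = 6.9716 × 10^11 s
n = 2π / (6.9716 × 10^11 s) = 9.01254 × 10^-12 rad/s ≈ 9.013 × 10^-12 rad/s

Final answer: n = 9.013 × 10^-12 rad/s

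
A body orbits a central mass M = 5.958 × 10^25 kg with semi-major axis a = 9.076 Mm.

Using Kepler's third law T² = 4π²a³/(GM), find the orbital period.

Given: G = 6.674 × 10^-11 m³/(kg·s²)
M = 5.958 × 10^25 kg
GM = G × M = 6.674 × 10^-11 × 5.958 × 10^25 = 3.97637 × 10^15 m³/s²
a = 9.076 Mm = 9.076 × 10^6 m
a³ = 7.47624 × 10^20 m³
T = 2π √(a³/GM) = 2π √((7.47624 × 10^20) / (3.97637 × 10^15)) = 2π × 433.609 s
T = 2724.45 s ≈ 45.41 minutes

Final answer: 45.41 minutes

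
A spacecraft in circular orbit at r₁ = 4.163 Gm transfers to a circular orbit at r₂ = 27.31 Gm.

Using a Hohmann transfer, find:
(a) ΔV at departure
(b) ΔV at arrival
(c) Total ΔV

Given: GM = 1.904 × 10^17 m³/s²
r₁ = 4.163 Gm = 4.163 × 10^9 m
r₂ = 27.31 Gm = 2.731 × 10^10 m
GM = 1.904 × 10^17 m³/s²
Transfer ellipse: a_t = (r₁ + r₂)/2 = 1.57365 × 10^10 m
Circular speed at r₁: v₁ = √(GM/r₁) = 6762.86 m/s
Transfer speed at r₁ (periapsis): v₁ₜ = √(GM(2/r₁ − 1/a_t)) = 8909.17 m/s
(a) ΔV₁ = v₁ₜ − v₁ = 2146.31 m/s ≈ 2.146 km/s
Circular speed at r₂: v₂ = √(GM/r₂) = 2640.42 m/s
Transfer speed at r₂ (apoapsis): v₂ₜ = √(GM(2/r₂ − 1/a_t)) = 1358.07 m/s
(b) ΔV₂ = v₂ − v₂ₜ = 1282.35 m/s ≈ 1.282 km/s
(c) ΔV_total = ΔV₁ + ΔV₂ = 3428.66 m/s ≈ 3.429 km/s

Final answer:
(a) ΔV₁ = 2.146 km/s
(b) ΔV₂ = 1.282 km/s
(c) ΔV_total = 3.429 km/s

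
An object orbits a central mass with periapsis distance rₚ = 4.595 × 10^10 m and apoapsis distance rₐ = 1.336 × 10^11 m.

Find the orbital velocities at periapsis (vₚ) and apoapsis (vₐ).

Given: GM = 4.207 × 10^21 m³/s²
rₚ = 4.595 × 10^10 m
rₐ = 1.336 × 10^11 m
GM = 4.207 × 10^21 m³/s²
a = (rₚ + rₐ)/2 = 8.9775 × 10^10 m
Vis-viva: v² = GM (2/r − 1/a)
vₚ² = 4.207 × 10^21 × (4.35256 × 10^-11 − 1.1139 × 10^-11) = 1.3625 × 10^11 m²/s²
vₚ = 369121 m/s ≈ 369.1 km/s
vₐ² = 4.207 × 10^21 × (1.49701 × 10^-11 − 1.1139 × 10^-11) = 1.61174 × 10^10 m²/s²
vₐ = 126954 m/s ≈ 127 km/s

Final answer: vₚ = 369.1 km/s, vₐ = 127 km/s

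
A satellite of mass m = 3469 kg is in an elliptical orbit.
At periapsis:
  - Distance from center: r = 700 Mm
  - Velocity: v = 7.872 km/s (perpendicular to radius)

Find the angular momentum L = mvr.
r = 700 Mm = 7 × 10^8 m
v = 7.872 km/s = 7872 m/s
vr = 7872 × 7 × 10^8 = 5.5104 × 10^12 m²/s
L = m × vr = 3469 × 5.5104 × 10^12 = 1.91156 × 10^16 kg·m²/s ≈ 1.912 × 10^16 kg·m²/s

Final answer: L = 1.912 × 10^16 kg·m²/s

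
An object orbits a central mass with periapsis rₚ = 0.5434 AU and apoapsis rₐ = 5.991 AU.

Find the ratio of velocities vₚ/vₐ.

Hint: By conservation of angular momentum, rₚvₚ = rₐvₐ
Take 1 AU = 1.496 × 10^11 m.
rₚ = 0.5434 AU = 8.12926 × 10^10 m
rₐ = 5.991 AU = 8.96254 × 10^11 m
rₚvₚ = rₐvₐ  ⇒  vₚ/vₐ = rₐ/rₚ
vₚ/vₐ = (8.96254 × 10^11) / (8.12926 × 10^10) = 11.025

Final answer: vₚ/vₐ = 11.03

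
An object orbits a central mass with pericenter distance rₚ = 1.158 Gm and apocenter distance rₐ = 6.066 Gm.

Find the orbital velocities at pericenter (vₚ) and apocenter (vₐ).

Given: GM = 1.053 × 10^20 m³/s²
rₚ = 1.158 Gm = 1.158 × 10^9 m
rₐ = 6.066 Gm = 6.066 × 10^9 m
GM = 1.053 × 10^20 m³/s²
a = (rₚ + rₐ)/2 = 3.612 × 10^9 m
Vis-viva: v² = GM (2/r − 1/a)
vₚ² = 1.053 × 10^20 × (1.72712 × 10^-9 − 2.76855 × 10^-10) = 1.52712 × 10^11 m²/s²
vₚ = 390784 m/s ≈ 390.8 km/s
vₐ² = 1.053 × 10^20 × (3.29707 × 10^-10 − 2.76855 × 10^-10) = 5.56528 × 10^9 m²/s²
vₐ = 74600.8 m/s ≈ 74.6 km/s

Final answer: vₚ = 390.8 km/s, vₐ = 74.6 km/s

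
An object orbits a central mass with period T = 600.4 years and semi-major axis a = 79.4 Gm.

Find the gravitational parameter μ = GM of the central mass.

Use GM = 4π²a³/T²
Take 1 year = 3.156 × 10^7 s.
T = 600.4 years = 1.89486 × 10^10 s
a = 79.4 Gm = 7.94 × 10^10 m
a³ = 5.00566 × 10^32 m³
T² = 3.5905 × 10^20 s²
GM = 4π² × (5.00566 × 10^32) / (3.5905 × 10^20) = 5.50384 × 10^13 m³/s²
GM ≈ 5.504 × 10^13 m³/s²

Final answer: GM = 5.504 × 10^13 m³/s²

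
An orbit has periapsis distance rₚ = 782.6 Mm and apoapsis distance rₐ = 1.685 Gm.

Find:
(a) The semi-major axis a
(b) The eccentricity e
rₚ = 782.6 Mm = 7.826 × 10^8 m
rₐ = 1.685 Gm = 1.685 × 10^9 m
(a) a = (rₚ + rₐ)/2 = 1.2338 × 10^9 m ≈ 1.234 Gm
(b) e = (rₐ − rₚ)/(rₐ + rₚ) = (9.024 × 10^8) / (2.4676 × 10^9) = 0.365699

Final answer:
(a) a = 1.234 Gm
(b) e = 0.3657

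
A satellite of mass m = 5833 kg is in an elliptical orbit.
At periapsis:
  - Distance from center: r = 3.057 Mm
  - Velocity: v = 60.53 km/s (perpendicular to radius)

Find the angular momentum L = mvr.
r = 3.057 Mm = 3.057 × 10^6 m
v = 60.53 km/s = 60530 m/s
vr = 60530 × 3.057 × 10^6 = 1.8504 × 10^11 m²/s
L = m × vr = 5833 × 1.8504 × 10^11 = 1.07934 × 10^15 kg·m²/s ≈ 1.079 × 10^15 kg·m²/s

Final answer: L = 1.079 × 10^15 kg·m²/s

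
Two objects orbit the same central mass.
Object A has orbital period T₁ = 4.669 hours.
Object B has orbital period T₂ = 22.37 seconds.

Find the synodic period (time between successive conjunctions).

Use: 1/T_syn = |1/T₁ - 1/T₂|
T₁ = 4.669 hours = 16808.4 s
T₂ = 22.37 seconds
1/T₁ = 5.94941 × 10^-5 s⁻¹
1/T₂ = 0.0447027 s⁻¹
|1/T₁ − 1/T₂| = 0.0446432 s⁻¹
T_syn = 1 / |1/T₁ − 1/T₂| = 22.3998 s ≈ 22.4 seconds

Final answer: T_syn = 22.4 seconds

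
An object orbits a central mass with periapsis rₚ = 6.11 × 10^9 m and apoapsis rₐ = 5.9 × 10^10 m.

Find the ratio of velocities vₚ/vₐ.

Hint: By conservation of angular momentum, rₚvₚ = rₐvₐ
rₚ = 6.11 × 10^9 m
rₐ = 5.9 × 10^10 m
rₚvₚ = rₐvₐ  ⇒  vₚ/vₐ = rₐ/rₚ
vₚ/vₐ = (5.9 × 10^10) / (6.11 × 10^9) = 9.6563

Final answer: vₚ/vₐ = 9.656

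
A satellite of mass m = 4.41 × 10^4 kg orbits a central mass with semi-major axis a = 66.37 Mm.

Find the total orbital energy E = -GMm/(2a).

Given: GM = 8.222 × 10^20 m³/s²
a = 66.37 Mm = 6.637 × 10^7 m
GM = 8.222 × 10^20 m³/s²
2a = 1.3274 × 10^8 m
GMm = 8.222 × 10^20 × 44100 = 3.6259 × 10^25 m³·kg/s²
E = −GMm/(2a) = -2.73158 × 10^17 J ≈ -273.2 PJ

Final answer: -273.2 PJ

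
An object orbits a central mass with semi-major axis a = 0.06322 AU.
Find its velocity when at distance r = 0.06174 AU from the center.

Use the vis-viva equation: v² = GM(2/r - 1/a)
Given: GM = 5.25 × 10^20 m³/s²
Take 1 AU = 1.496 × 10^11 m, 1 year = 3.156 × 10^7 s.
a = 0.06322 AU = 9.45771 × 10^9 m
r = 0.06174 AU = 9.2363 × 10^9 m
GM = 5.25 × 10^20 m³/s²
2/r − 1/a = 2.16537 × 10^-10 − 1.05734 × 10^-10 = 1.10803 × 10^-10 m⁻¹
v² = GM (2/r − 1/a) = 5.81716 × 10^10 m²/s²
v = 241188 m/s ≈ 50.88 AU/year

Final answer: 50.88 AU/year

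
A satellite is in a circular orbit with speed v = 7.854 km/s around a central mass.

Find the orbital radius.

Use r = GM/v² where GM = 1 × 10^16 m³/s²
v = 7.854 km/s = 7854 m/s
GM = 1 × 10^16 m³/s²
v² = 6.16853 × 10^7 m²/s²
r = GM/v² = (1 × 10^16) / (6.16853 × 10^7) = 1.62113 × 10^8 m ≈ 162.1 Mm

Final answer: 162.1 Mm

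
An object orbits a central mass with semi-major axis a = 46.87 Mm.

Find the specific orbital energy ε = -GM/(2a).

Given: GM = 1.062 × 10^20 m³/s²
a = 46.87 Mm = 4.687 × 10^7 m
GM = 1.062 × 10^20 m³/s²
2a = 9.374 × 10^7 m
ε = −GM/(2a) = -1.13292 × 10^12 J/kg ≈ -1133 GJ/kg

Final answer: -1133 GJ/kg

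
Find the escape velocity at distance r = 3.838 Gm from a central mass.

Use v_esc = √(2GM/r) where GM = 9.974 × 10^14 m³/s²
r = 3.838 Gm = 3.838 × 10^9 m
GM = 9.974 × 10^14 m³/s²
2GM/r = 2 × (9.974 × 10^14) / (3.838 × 10^9) = 519750 m²/s²
v_esc = √(2GM/r) = 720.937 m/s ≈ 720.9 m/s

Final answer: 720.9 m/s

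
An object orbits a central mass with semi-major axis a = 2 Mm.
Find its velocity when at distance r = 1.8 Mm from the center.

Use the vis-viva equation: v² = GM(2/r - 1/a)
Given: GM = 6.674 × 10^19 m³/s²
a = 2 Mm = 2 × 10^6 m
r = 1.8 Mm = 1.8 × 10^6 m
GM = 6.674 × 10^19 m³/s²
2/r − 1/a = 1.11111 × 10^-6 − 5 × 10^-7 = 6.11111 × 10^-7 m⁻¹
v² = GM (2/r − 1/a) = 4.07856 × 10^13 m²/s²
v = 6.38636 × 10^6 m/s ≈ 6386 km/s

Final answer: 6386 km/s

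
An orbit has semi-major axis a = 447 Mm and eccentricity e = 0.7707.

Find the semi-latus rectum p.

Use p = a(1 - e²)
a = 447 Mm = 4.47 × 10^8 m
e = 0.7707,  e² = 0.593978,  1 − e² = 0.406022
p = a(1 − e²) = 4.47 × 10^8 m × 0.406022 = 1.81492 × 10^8 m ≈ 181.5 Mm

Final answer: p = 181.5 Mm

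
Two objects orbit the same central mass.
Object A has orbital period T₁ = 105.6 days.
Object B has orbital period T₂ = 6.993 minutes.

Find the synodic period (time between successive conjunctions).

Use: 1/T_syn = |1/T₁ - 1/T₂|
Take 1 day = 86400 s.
T₁ = 105.6 days = 9.12384 × 10^6 s
T₂ = 6.993 minutes = 419.58 s
1/T₁ = 1.09603 × 10^-7 s⁻¹
1/T₂ = 0.00238334 s⁻¹
|1/T₁ − 1/T₂| = 0.00238323 s⁻¹
T_syn = 1 / |1/T₁ − 1/T₂| = 419.599 s ≈ 6.993 minutes

Final answer: T_syn = 6.993 minutes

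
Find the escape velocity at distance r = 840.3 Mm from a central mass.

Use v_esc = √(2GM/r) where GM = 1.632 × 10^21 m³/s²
r = 840.3 Mm = 8.403 × 10^8 m
GM = 1.632 × 10^21 m³/s²
2GM/r = 2 × (1.632 × 10^21) / (8.403 × 10^8) = 3.88433 × 10^12 m²/s²
v_esc = √(2GM/r) = 1.97087 × 10^6 m/s ≈ 1971 km/s

Final answer: 1971 km/s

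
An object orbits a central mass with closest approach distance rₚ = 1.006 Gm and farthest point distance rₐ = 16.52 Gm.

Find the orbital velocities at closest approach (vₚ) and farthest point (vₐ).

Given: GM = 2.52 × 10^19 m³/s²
rₚ = 1.006 Gm = 1.006 × 10^9 m
rₐ = 16.52 Gm = 1.652 × 10^10 m
GM = 2.52 × 10^19 m³/s²
a = (rₚ + rₐ)/2 = 8.763 × 10^9 m
Vis-viva: v² = GM (2/r − 1/a)
vₚ² = 2.52 × 10^19 × (1.98807 × 10^-9 − 1.14116 × 10^-10) = 4.72237 × 10^10 m²/s²
vₚ = 217310 m/s ≈ 217.3 km/s
vₐ² = 2.52 × 10^19 × (1.21065 × 10^-10 − 1.14116 × 10^-10) = 1.7512 × 10^8 m²/s²
vₐ = 13233.3 m/s ≈ 13.23 km/s

Final answer: vₚ = 217.3 km/s, vₐ = 13.23 km/s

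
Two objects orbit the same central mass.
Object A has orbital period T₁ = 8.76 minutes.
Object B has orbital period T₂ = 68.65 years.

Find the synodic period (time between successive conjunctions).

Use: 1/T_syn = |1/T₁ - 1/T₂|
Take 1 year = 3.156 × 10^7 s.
T₁ = 8.76 minutes = 525.6 s
T₂ = 68.65 years = 2.16659 × 10^9 s
1/T₁ = 0.00190259 s⁻¹
1/T₂ = 4.61554 × 10^-10 s⁻¹
|1/T₁ − 1/T₂| = 0.00190259 s⁻¹
T_syn = 1 / |1/T₁ − 1/T₂| = 525.6 s ≈ 8.76 minutes

Final answer: T_syn = 8.76 minutes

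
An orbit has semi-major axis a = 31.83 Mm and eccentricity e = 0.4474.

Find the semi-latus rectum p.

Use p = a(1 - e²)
a = 31.83 Mm = 3.183 × 10^7 m
e = 0.4474,  e² = 0.200167,  1 − e² = 0.799833
p = a(1 − e²) = 3.183 × 10^7 m × 0.799833 = 2.54587 × 10^7 m ≈ 25.46 Mm

Final answer: p = 25.46 Mm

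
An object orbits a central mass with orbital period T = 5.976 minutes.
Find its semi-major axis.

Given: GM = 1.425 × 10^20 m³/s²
T = 5.976 minutes = 358.56 s
GM = 1.425 × 10^20 m³/s²
Kepler's third law: a³ = GM T² / (4π²)
T² = 128565 s²
a³ = (1.425 × 10^20) × 128565 / (4π²) = 4.64065 × 10^23 m³
a = (a³)^(1/3) = 7.74211 × 10^7 m ≈ 77.42 Mm

Final answer: 77.42 Mm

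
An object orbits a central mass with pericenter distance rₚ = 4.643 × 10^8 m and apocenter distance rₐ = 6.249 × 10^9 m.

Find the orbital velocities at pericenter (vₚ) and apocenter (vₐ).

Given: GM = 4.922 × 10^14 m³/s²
rₚ = 4.643 × 10^8 m
rₐ = 6.249 × 10^9 m
GM = 4.922 × 10^14 m³/s²
a = (rₚ + rₐ)/2 = 3.35665 × 10^9 m
Vis-viva: v² = GM (2/r − 1/a)
vₚ² = 4.922 × 10^14 × (4.30756 × 10^-9 − 2.97916 × 10^-10) = 1.97355 × 10^6 m²/s²
vₚ = 1404.83 m/s ≈ 1.405 km/s
vₐ² = 4.922 × 10^14 × (3.20051 × 10^-10 − 2.97916 × 10^-10) = 10894.9 m²/s²
vₐ = 104.379 m/s ≈ 104.4 m/s

Final answer: vₚ = 1.405 km/s, vₐ = 104.4 m/s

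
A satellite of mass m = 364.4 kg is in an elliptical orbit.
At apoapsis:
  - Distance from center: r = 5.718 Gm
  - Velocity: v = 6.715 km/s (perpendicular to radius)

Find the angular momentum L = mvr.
r = 5.718 Gm = 5.718 × 10^9 m
v = 6.715 km/s = 6715 m/s
vr = 6715 × 5.718 × 10^9 = 3.83964 × 10^13 m²/s
L = m × vr = 364.4 × 3.83964 × 10^13 = 1.39916 × 10^16 kg·m²/s ≈ 1.399 × 10^16 kg·m²/s

Final answer: L = 1.399 × 10^16 kg·m²/s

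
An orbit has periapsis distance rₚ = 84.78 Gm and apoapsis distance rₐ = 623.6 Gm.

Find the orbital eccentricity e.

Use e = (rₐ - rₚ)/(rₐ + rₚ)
rₚ = 84.78 Gm = 8.478 × 10^10 m
rₐ = 623.6 Gm = 6.236 × 10^11 m
rₐ − rₚ = 5.3882 × 10^11 m
rₐ + rₚ = 7.0838 × 10^11 m
e = (rₐ − rₚ)/(rₐ + rₚ) = 0.760637

Final answer: e = 0.7606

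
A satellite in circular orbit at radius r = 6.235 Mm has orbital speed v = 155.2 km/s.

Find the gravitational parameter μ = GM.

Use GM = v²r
r = 6.235 Mm = 6.235 × 10^6 m
v = 155.2 km/s = 155200 m/s
v² = 2.4087 × 10^10 m²/s²
GM = v²r = 2.4087 × 10^10 × 6.235 × 10^6 = 1.50183 × 10^17 m³/s²
GM ≈ 1.502 × 10^17 m³/s²

Final answer: GM = 1.502 × 10^17 m³/s²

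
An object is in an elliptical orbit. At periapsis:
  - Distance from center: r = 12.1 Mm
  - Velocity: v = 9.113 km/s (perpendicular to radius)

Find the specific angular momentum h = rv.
r = 12.1 Mm = 1.21 × 10^7 m
v = 9.113 km/s = 9113 m/s
h = rv = 1.21 × 10^7 × 9113 = 1.10267 × 10^11 m²/s ≈ 1.103 × 10^11 m²/s

Final answer: h = 1.103 × 10^11 m²/s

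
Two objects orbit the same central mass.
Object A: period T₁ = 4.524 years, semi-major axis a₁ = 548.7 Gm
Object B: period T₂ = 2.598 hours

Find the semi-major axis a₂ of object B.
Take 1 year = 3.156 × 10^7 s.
T₁ = 4.524 years = 1.42777 × 10^8 s
T₂ = 2.598 hours = 9352.8 s
a₁ = 548.7 Gm = 5.487 × 10^11 m
Kepler's third law: (T₂/T₁)² = (a₂/a₁)³  ⇒  a₂ = a₁ (T₂/T₁)^(2/3)
T₂/T₁ = 6.55061 × 10^-5
(T₂/T₁)^(2/3) = 0.00162501
a₂ = 5.487 × 10^11 m × 0.00162501 = 8.9164 × 10^8 m ≈ 891.6 Mm

Final answer: a₂ = 891.6 Mm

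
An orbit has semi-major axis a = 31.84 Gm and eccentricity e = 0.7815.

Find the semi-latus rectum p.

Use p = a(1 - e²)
a = 31.84 Gm = 3.184 × 10^10 m
e = 0.7815,  e² = 0.610742,  1 − e² = 0.389258
p = a(1 − e²) = 3.184 × 10^10 m × 0.389258 = 1.2394 × 10^10 m ≈ 12.39 Gm

Final answer: p = 12.39 Gm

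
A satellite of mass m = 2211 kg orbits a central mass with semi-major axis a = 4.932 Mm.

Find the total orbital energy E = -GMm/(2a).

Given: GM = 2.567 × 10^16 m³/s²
a = 4.932 Mm = 4.932 × 10^6 m
GM = 2.567 × 10^16 m³/s²
2a = 9.864 × 10^6 m
GMm = 2.567 × 10^16 × 2211 = 5.67564 × 10^19 m³·kg/s²
E = −GMm/(2a) = -5.75389 × 10^12 J ≈ -5.754 TJ

Final answer: -5.754 TJ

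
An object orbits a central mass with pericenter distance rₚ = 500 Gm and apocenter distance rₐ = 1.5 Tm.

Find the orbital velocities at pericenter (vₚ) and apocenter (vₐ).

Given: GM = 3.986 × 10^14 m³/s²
rₚ = 500 Gm = 5 × 10^11 m
rₐ = 1.5 Tm = 1.5 × 10^12 m
GM = 3.986 × 10^14 m³/s²
a = (rₚ + rₐ)/2 = 1 × 10^12 m
Vis-viva: v² = GM (2/r − 1/a)
vₚ² = 3.986 × 10^14 × (4 × 10^-12 − 1 × 10^-12) = 1195.8 m²/s²
vₚ = 34.5803 m/s ≈ 34.58 m/s
vₐ² = 3.986 × 10^14 × (1.33333 × 10^-12 − 1 × 10^-12) = 132.867 m²/s²
vₐ = 11.5268 m/s ≈ 11.53 m/s

Final answer: vₚ = 34.58 m/s, vₐ = 11.53 m/s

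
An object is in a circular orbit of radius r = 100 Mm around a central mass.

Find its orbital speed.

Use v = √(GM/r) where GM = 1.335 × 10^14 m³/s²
r = 100 Mm = 1 × 10^8 m
GM = 1.335 × 10^14 m³/s²
GM/r = (1.335 × 10^14) / (1 × 10^8) = 1.335 × 10^6 m²/s²
v = √(GM/r) = 1155.42 m/s ≈ 1.155 km/s

Final answer: 1.155 km/s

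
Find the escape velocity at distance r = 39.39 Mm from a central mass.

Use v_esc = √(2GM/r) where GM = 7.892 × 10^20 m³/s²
r = 39.39 Mm = 3.939 × 10^7 m
GM = 7.892 × 10^20 m³/s²
2GM/r = 2 × (7.892 × 10^20) / (3.939 × 10^7) = 4.00711 × 10^13 m²/s²
v_esc = √(2GM/r) = 6.33017 × 10^6 m/s ≈ 6330 km/s

Final answer: 6330 km/s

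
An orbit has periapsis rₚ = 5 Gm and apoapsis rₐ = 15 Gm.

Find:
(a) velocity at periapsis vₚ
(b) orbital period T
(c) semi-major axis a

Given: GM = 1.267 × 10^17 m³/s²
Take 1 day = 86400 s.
rₚ = 5 Gm = 5 × 10^9 m
rₐ = 15 Gm = 1.5 × 10^10 m
GM = 1.267 × 10^17 m³/s²
a = (rₚ + rₐ)/2 = 1 × 10^10 m
e = (rₐ − rₚ)/(rₐ + rₚ) = (1 × 10^10) / (2 × 10^10) = 0.5
(a) vₚ² = GM (2/rₚ − 1/a) = 1.267 × 10^17 × (4 × 10^-10 − 1 × 10^-10) = 3.801 × 10^7 m²/s²;  vₚ = 6165.23 m/s ≈ 6.165 km/s
(b) a³ = 1 × 10^30 m³;  T = 2π √(a³/GM) = 2π × 2.80939 × 10^6 s = 1.76519 × 10^7 s ≈ 204.3 days
(c) a = 1 × 10^10 m ≈ 10 Gm

Final answer:
(a) velocity at periapsis vₚ = 6.165 km/s
(b) orbital period T = 204.3 days
(c) semi-major axis a = 10 Gm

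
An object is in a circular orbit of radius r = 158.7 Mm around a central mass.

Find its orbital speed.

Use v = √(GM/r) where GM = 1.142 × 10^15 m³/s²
r = 158.7 Mm = 1.587 × 10^8 m
GM = 1.142 × 10^15 m³/s²
GM/r = (1.142 × 10^15) / (1.587 × 10^8) = 7.19597 × 10^6 m²/s²
v = √(GM/r) = 2682.53 m/s ≈ 2.683 km/s

Final answer: 2.683 km/s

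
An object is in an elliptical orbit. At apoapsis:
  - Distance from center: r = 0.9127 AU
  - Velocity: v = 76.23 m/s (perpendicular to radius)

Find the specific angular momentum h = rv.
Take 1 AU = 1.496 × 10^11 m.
r = 0.9127 AU = 1.3654 × 10^11 m
v = 76.23 m/s
h = rv = 1.3654 × 10^11 × 76.23 = 1.04084 × 10^13 m²/s ≈ 1.041 × 10^13 m²/s

Final answer: h = 1.041 × 10^13 m²/s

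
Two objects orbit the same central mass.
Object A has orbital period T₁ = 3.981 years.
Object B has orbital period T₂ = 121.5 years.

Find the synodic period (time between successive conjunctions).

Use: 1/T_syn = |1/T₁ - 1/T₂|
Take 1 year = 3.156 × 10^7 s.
T₁ = 3.981 years = 1.2564 × 10^8 s
T₂ = 121.5 years = 3.83454 × 10^9 s
1/T₁ = 7.95923 × 10^-9 s⁻¹
1/T₂ = 2.60787 × 10^-10 s⁻¹
|1/T₁ − 1/T₂| = 7.69844 × 10^-9 s⁻¹
T_syn = 1 / |1/T₁ − 1/T₂| = 1.29896 × 10^8 s ≈ 4.116 years

Final answer: T_syn = 4.116 years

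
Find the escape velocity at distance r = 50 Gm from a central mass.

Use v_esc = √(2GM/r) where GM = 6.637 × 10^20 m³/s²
r = 50 Gm = 5 × 10^10 m
GM = 6.637 × 10^20 m³/s²
2GM/r = 2 × (6.637 × 10^20) / (5 × 10^10) = 2.6548 × 10^10 m²/s²
v_esc = √(2GM/r) = 162936 m/s ≈ 162.9 km/s

Final answer: 162.9 km/s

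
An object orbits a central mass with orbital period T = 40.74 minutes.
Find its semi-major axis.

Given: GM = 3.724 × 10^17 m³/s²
T = 40.74 minutes = 2444.4 s
GM = 3.724 × 10^17 m³/s²
Kepler's third law: a³ = GM T² / (4π²)
T² = 5.97509 × 10^6 s²
a³ = (3.724 × 10^17) × (5.97509 × 10^6) / (4π²) = 5.6363 × 10^22 m³
a = (a³)^(1/3) = 3.83411 × 10^7 m ≈ 38.34 Mm

Final answer: 38.34 Mm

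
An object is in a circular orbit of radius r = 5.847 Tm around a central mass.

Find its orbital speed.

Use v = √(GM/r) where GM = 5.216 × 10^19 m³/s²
r = 5.847 Tm = 5.847 × 10^12 m
GM = 5.216 × 10^19 m³/s²
GM/r = (5.216 × 10^19) / (5.847 × 10^12) = 8.92081 × 10^6 m²/s²
v = √(GM/r) = 2986.77 m/s ≈ 2.987 km/s

Final answer: 2.987 km/s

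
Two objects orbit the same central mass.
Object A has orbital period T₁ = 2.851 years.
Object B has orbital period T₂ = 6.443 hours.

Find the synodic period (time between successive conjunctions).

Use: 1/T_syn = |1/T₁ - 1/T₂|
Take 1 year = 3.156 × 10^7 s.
T₁ = 2.851 years = 8.99776 × 10^7 s
T₂ = 6.443 hours = 23194.8 s
1/T₁ = 1.11139 × 10^-8 s⁻¹
1/T₂ = 4.31131 × 10^-5 s⁻¹
|1/T₁ − 1/T₂| = 4.3102 × 10^-5 s⁻¹
T_syn = 1 / |1/T₁ − 1/T₂| = 23200.8 s ≈ 6.445 hours

Final answer: T_syn = 6.445 hours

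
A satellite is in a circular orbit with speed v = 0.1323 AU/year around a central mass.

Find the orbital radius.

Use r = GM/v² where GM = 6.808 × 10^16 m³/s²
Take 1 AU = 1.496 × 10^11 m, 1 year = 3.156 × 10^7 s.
v = 0.1323 AU/year = 627.125 m/s
GM = 6.808 × 10^16 m³/s²
v² = 393286 m²/s²
r = GM/v² = (6.808 × 10^16) / 393286 = 1.73105 × 10^11 m ≈ 1.157 AU

Final answer: 1.157 AU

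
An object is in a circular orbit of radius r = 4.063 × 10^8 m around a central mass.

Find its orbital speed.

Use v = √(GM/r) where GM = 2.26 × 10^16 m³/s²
r = 4.063 × 10^8 m
GM = 2.26 × 10^16 m³/s²
GM/r = (2.26 × 10^16) / (4.063 × 10^8) = 5.56239 × 10^7 m²/s²
v = √(GM/r) = 7458.14 m/s ≈ 7.458 km/s

Final answer: 7.458 km/s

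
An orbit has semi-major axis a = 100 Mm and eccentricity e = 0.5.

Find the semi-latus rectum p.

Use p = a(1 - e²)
a = 100 Mm = 1 × 10^8 m
e = 0.5,  e² = 0.25,  1 − e² = 0.75
p = a(1 − e²) = 1 × 10^8 m × 0.75 = 7.5 × 10^7 m ≈ 75 Mm

Final answer: p = 75 Mm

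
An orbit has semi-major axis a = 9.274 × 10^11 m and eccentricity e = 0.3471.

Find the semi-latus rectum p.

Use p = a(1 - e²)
a = 9.274 × 10^11 m
e = 0.3471,  e² = 0.120478,  1 − e² = 0.879522
p = a(1 − e²) = 9.274 × 10^11 m × 0.879522 = 8.15668 × 10^11 m ≈ 8.157 × 10^11 m

Final answer: p = 8.157 × 10^11 m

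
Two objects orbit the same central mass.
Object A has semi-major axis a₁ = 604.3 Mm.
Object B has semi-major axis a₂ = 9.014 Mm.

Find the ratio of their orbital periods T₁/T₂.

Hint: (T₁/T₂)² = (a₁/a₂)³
a₁ = 604.3 Mm = 6.043 × 10^8 m
a₂ = 9.014 Mm = 9.014 × 10^6 m
a₁/a₂ = 67.0402
T₁/T₂ = (a₁/a₂)^(3/2) = (67.0402)^1.5 = 548.912

Final answer: T₁/T₂ = 548.9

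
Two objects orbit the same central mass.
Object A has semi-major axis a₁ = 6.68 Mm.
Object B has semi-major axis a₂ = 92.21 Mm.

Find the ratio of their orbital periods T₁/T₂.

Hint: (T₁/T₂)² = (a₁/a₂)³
a₁ = 6.68 Mm = 6.68 × 10^6 m
a₂ = 92.21 Mm = 9.221 × 10^7 m
a₁/a₂ = 0.0724433
T₁/T₂ = (a₁/a₂)^(3/2) = (0.0724433)^1.5 = 0.0194983

Final answer: T₁/T₂ = 0.0195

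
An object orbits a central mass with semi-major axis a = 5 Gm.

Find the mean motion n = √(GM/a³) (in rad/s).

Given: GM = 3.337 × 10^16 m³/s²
a = 5 Gm = 5 × 10^9 m
GM = 3.337 × 10^16 m³/s²
a³ = 1.25 × 10^29 m³
GM/a³ = (3.337 × 10^16) / (1.25 × 10^29) = 2.6696 × 10^-13 s⁻²
n = √(GM/a³) = 5.16682 × 10^-7 rad/s ≈ 5.167 × 10^-7 rad/s

Final answer: n = 5.167 × 10^-7 rad/s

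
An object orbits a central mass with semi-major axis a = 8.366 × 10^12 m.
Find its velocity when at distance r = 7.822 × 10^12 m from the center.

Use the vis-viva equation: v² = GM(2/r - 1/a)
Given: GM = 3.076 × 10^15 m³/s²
a = 8.366 × 10^12 m
r = 7.822 × 10^12 m
GM = 3.076 × 10^15 m³/s²
2/r − 1/a = 2.55689 × 10^-13 − 1.19531 × 10^-13 = 1.36158 × 10^-13 m⁻¹
v² = GM (2/r − 1/a) = 418.821 m²/s²
v = 20.4651 m/s ≈ 20.47 m/s

Final answer: 20.47 m/s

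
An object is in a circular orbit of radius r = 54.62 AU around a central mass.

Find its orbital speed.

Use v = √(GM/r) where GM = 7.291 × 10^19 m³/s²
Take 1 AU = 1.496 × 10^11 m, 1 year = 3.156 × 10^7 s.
r = 54.62 AU = 8.17115 × 10^12 m
GM = 7.291 × 10^19 m³/s²
GM/r = (7.291 × 10^19) / (8.17115 × 10^12) = 8.92285 × 10^6 m²/s²
v = √(GM/r) = 2987.11 m/s ≈ 0.6302 AU/year

Final answer: 0.6302 AU/year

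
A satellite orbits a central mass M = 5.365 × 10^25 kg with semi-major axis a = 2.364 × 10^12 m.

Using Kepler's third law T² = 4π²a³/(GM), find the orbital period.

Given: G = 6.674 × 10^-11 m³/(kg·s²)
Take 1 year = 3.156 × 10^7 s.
M = 5.365 × 10^25 kg
GM = G × M = 6.674 × 10^-11 × 5.365 × 10^25 = 3.5806 × 10^15 m³/s²
a = 2.364 × 10^12 m
a³ = 1.32112 × 10^37 m³
T = 2π √(a³/GM) = 2π √((1.32112 × 10^37) / (3.5806 × 10^15)) = 2π × 6.07426 × 10^10 s
T = 3.81657 × 10^11 s ≈ 1.209 × 10^4 years

Final answer: 1.209 × 10^4 years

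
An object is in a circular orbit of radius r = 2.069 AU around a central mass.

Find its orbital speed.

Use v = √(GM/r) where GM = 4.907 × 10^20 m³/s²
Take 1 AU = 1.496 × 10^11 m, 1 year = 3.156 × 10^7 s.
r = 2.069 AU = 3.09522 × 10^11 m
GM = 4.907 × 10^20 m³/s²
GM/r = (4.907 × 10^20) / (3.09522 × 10^11) = 1.58535 × 10^9 m²/s²
v = √(GM/r) = 39816.4 m/s ≈ 8.4 AU/year

Final answer: 8.4 AU/year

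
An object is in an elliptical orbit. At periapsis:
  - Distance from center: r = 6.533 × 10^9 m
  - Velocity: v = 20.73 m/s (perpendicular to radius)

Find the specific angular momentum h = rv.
r = 6.533 × 10^9 m
v = 20.73 m/s
h = rv = 6.533 × 10^9 × 20.73 = 1.35429 × 10^11 m²/s ≈ 1.354 × 10^11 m²/s

Final answer: h = 1.354 × 10^11 m²/s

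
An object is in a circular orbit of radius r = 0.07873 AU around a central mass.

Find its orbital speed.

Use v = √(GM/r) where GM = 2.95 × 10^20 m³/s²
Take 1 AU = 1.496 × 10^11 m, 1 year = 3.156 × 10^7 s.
r = 0.07873 AU = 1.1778 × 10^10 m
GM = 2.95 × 10^20 m³/s²
GM/r = (2.95 × 10^20) / (1.1778 × 10^10) = 2.50467 × 10^10 m²/s²
v = √(GM/r) = 158261 m/s ≈ 33.39 AU/year

Final answer: 33.39 AU/year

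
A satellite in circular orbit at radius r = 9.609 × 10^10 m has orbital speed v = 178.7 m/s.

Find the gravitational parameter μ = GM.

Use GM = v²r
r = 9.609 × 10^10 m
v = 178.7 m/s
v² = 31933.7 m²/s²
GM = v²r = 31933.7 × 9.609 × 10^10 = 3.06851 × 10^15 m³/s²
GM ≈ 3.069 × 10^15 m³/s²

Final answer: GM = 3.069 × 10^15 m³/s²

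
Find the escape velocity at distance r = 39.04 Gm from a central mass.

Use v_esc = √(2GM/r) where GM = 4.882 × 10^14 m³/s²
r = 39.04 Gm = 3.904 × 10^10 m
GM = 4.882 × 10^14 m³/s²
2GM/r = 2 × (4.882 × 10^14) / (3.904 × 10^10) = 25010.2 m²/s²
v_esc = √(2GM/r) = 158.146 m/s ≈ 158.1 m/s

Final answer: 158.1 m/s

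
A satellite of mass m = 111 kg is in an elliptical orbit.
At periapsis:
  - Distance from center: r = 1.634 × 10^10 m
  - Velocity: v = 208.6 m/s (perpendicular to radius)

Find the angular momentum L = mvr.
r = 1.634 × 10^10 m
v = 208.6 m/s
vr = 208.6 × 1.634 × 10^10 = 3.40852 × 10^12 m²/s
L = m × vr = 111 × 3.40852 × 10^12 = 3.78346 × 10^14 kg·m²/s ≈ 3.783 × 10^14 kg·m²/s

Final answer: L = 3.783 × 10^14 kg·m²/s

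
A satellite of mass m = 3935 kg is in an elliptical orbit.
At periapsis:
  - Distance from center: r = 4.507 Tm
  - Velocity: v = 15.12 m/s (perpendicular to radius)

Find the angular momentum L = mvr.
r = 4.507 Tm = 4.507 × 10^12 m
v = 15.12 m/s
vr = 15.12 × 4.507 × 10^12 = 6.81458 × 10^13 m²/s
L = m × vr = 3935 × 6.81458 × 10^13 = 2.68154 × 10^17 kg·m²/s ≈ 2.682 × 10^17 kg·m²/s

Final answer: L = 2.682 × 10^17 kg·m²/s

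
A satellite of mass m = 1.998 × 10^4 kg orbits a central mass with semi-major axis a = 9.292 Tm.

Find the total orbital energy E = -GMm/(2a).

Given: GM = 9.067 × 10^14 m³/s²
a = 9.292 Tm = 9.292 × 10^12 m
GM = 9.067 × 10^14 m³/s²
2a = 1.8584 × 10^13 m
GMm = 9.067 × 10^14 × 19980 = 1.81159 × 10^19 m³·kg/s²
E = −GMm/(2a) = -974810 J ≈ -974.8 kJ

Final answer: -974.8 kJ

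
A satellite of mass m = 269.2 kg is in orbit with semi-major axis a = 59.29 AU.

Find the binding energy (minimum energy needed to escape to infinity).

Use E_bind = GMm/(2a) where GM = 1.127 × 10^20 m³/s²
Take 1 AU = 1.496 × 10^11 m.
a = 59.29 AU = 8.86978 × 10^12 m
GM = 1.127 × 10^20 m³/s²
m = 269.2 kg
GMm = 1.127 × 10^20 × 269.2 = 3.03388 × 10^22 m³·kg/s²
2a = 1.77396 × 10^13 m
E_bind = GMm/(2a) = 1.71024 × 10^9 J ≈ 1.71 GJ

Final answer: 1.71 GJ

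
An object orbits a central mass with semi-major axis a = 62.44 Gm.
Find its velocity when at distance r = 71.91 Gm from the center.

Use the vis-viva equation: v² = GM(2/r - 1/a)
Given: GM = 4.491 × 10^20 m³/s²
a = 62.44 Gm = 6.244 × 10^10 m
r = 71.91 Gm = 7.191 × 10^10 m
GM = 4.491 × 10^20 m³/s²
2/r − 1/a = 2.78125 × 10^-11 − 1.60154 × 10^-11 = 1.17972 × 10^-11 m⁻¹
v² = GM (2/r − 1/a) = 5.29811 × 10^9 m²/s²
v = 72788.1 m/s ≈ 72.79 km/s

Final answer: 72.79 km/s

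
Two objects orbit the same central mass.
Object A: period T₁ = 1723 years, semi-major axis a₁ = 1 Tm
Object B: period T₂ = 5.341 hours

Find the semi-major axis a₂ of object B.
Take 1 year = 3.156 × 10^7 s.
T₁ = 1723 years = 5.43779 × 10^10 s
T₂ = 5.341 hours = 19227.6 s
a₁ = 1 Tm = 1 × 10^12 m
Kepler's third law: (T₂/T₁)² = (a₂/a₁)³  ⇒  a₂ = a₁ (T₂/T₁)^(2/3)
T₂/T₁ = 3.53592 × 10^-7
(T₂/T₁)^(2/3) = 5.00037 × 10^-5
a₂ = 1 × 10^12 m × 5.00037 × 10^-5 = 5.00037 × 10^7 m ≈ 50 Mm

Final answer: a₂ = 50 Mm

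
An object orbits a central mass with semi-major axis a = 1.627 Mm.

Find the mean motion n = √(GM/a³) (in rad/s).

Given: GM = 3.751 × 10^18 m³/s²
a = 1.627 Mm = 1.627 × 10^6 m
GM = 3.751 × 10^18 m³/s²
a³ = 4.30688 × 10^18 m³
GM/a³ = (3.751 × 10^18) / (4.30688 × 10^18) = 0.870932 s⁻²
n = √(GM/a³) = 0.933238 rad/s ≈ 0.9332 rad/s

Final answer: n = 0.9332 rad/s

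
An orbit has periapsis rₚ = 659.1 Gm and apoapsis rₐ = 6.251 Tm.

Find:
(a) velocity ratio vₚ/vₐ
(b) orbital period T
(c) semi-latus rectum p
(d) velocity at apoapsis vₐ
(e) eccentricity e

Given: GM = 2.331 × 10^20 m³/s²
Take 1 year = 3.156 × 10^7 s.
rₚ = 659.1 Gm = 6.591 × 10^11 m
rₐ = 6.251 Tm = 6.251 × 10^12 m
GM = 2.331 × 10^20 m³/s²
a = (rₚ + rₐ)/2 = 3.45505 × 10^12 m
e = (rₐ − rₚ)/(rₐ + rₚ) = (5.5919 × 10^12) / (6.9101 × 10^12) = 0.809236
(a) vₚ/vₐ = rₐ/rₚ (angular momentum) = (6.251 × 10^12) / (6.591 × 10^11) = 9.48415 ≈ 9.484
(b) a³ = 4.12442 × 10^37 m³;  T = 2π √(a³/GM) = 2π × 4.2064 × 10^8 s = 2.64296 × 10^9 s ≈ 83.74 years
(c) 1 − e² = 0.345137;  p = a(1 − e²) = 3.45505 × 10^12 × 0.345137 = 1.19247 × 10^12 m ≈ 1.192 Tm
(d) vₐ² = GM (2/rₐ − 1/a) = 2.331 × 10^20 × (3.19949 × 10^-13 − 2.89431 × 10^-13) = 7.11361 × 10^6 m²/s²;  vₐ = 2667.13 m/s ≈ 2.667 km/s
(e) e = 0.809236 ≈ 0.8092

Final answer:
(a) velocity ratio vₚ/vₐ = 9.484
(b) orbital period T = 83.74 years
(c) semi-latus rectum p = 1.192 Tm
(d) velocity at apoapsis vₐ = 2.667 km/s
(e) eccentricity e = 0.8092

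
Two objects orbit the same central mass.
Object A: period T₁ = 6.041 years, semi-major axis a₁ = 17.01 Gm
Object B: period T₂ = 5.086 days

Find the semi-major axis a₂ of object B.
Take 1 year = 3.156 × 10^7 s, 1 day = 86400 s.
T₁ = 6.041 years = 1.90654 × 10^8 s
T₂ = 5.086 days = 439430 s
a₁ = 17.01 Gm = 1.701 × 10^10 m
Kepler's third law: (T₂/T₁)² = (a₂/a₁)³  ⇒  a₂ = a₁ (T₂/T₁)^(2/3)
T₂/T₁ = 0.00230486
(T₂/T₁)^(2/3) = 0.0174487
a₂ = 1.701 × 10^10 m × 0.0174487 = 2.96802 × 10^8 m ≈ 296.8 Mm

Final answer: a₂ = 296.8 Mm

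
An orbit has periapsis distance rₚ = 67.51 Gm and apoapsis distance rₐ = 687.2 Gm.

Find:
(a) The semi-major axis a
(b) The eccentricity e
rₚ = 67.51 Gm = 6.751 × 10^10 m
rₐ = 687.2 Gm = 6.872 × 10^11 m
(a) a = (rₚ + rₐ)/2 = 3.77355 × 10^11 m ≈ 377.4 Gm
(b) e = (rₐ − rₚ)/(rₐ + rₚ) = (6.1969 × 10^11) / (7.5471 × 10^11) = 0.821097

Final answer:
(a) a = 377.4 Gm
(b) e = 0.8211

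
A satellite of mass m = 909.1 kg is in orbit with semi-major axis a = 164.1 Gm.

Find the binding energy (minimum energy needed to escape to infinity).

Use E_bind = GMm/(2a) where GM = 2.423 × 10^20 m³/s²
a = 164.1 Gm = 1.641 × 10^11 m
GM = 2.423 × 10^20 m³/s²
m = 909.1 kg
GMm = 2.423 × 10^20 × 909.1 = 2.20275 × 10^23 m³·kg/s²
2a = 3.282 × 10^11 m
E_bind = GMm/(2a) = 6.71161 × 10^11 J ≈ 671.2 GJ

Final answer: 671.2 GJ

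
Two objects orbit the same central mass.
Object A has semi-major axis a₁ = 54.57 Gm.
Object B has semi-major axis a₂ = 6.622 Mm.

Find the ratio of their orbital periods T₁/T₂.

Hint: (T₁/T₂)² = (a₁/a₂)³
a₁ = 54.57 Gm = 5.457 × 10^10 m
a₂ = 6.622 Mm = 6.622 × 10^6 m
a₁/a₂ = 8240.71
T₁/T₂ = (a₁/a₂)^(3/2) = (8240.71)^1.5 = 748078

Final answer: T₁/T₂ = 7.481 × 10^5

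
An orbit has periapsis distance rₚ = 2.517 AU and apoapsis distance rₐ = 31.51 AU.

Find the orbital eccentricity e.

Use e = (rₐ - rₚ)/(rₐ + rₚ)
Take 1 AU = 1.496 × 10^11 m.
rₚ = 2.517 AU = 3.76543 × 10^11 m
rₐ = 31.51 AU = 4.7139 × 10^12 m
rₐ − rₚ = 4.33735 × 10^12 m
rₐ + rₚ = 5.09044 × 10^12 m
e = (rₐ − rₚ)/(rₐ + rₚ) = 0.852059

Final answer: e = 0.8521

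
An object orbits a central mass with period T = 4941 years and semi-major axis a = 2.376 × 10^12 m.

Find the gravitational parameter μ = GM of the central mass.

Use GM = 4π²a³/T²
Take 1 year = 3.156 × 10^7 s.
T = 4941 years = 1.55938 × 10^11 s
a = 2.376 × 10^12 m
a³ = 1.34134 × 10^37 m³
T² = 2.43166 × 10^22 s²
GM = 4π² × (1.34134 × 10^37) / (2.43166 × 10^22) = 2.17769 × 10^16 m³/s²
GM ≈ 2.178 × 10^16 m³/s²

Final answer: GM = 2.178 × 10^16 m³/s²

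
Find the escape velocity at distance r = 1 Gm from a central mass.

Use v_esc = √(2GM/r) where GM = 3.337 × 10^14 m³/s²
r = 1 Gm = 1 × 10^9 m
GM = 3.337 × 10^14 m³/s²
2GM/r = 2 × (3.337 × 10^14) / (1 × 10^9) = 667400 m²/s²
v_esc = √(2GM/r) = 816.946 m/s ≈ 816.9 m/s

Final answer: 816.9 m/s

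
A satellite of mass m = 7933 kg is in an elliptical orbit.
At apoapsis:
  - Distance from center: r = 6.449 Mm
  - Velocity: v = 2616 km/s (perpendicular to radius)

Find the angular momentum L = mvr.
r = 6.449 Mm = 6.449 × 10^6 m
v = 2616 km/s = 2.616 × 10^6 m/s
vr = 2.616 × 10^6 × 6.449 × 10^6 = 1.68706 × 10^13 m²/s
L = m × vr = 7933 × 1.68706 × 10^13 = 1.33834 × 10^17 kg·m²/s ≈ 1.338 × 10^17 kg·m²/s

Final answer: L = 1.338 × 10^17 kg·m²/s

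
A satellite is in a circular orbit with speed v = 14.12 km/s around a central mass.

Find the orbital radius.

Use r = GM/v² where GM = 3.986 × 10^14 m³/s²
v = 14.12 km/s = 14120 m/s
GM = 3.986 × 10^14 m³/s²
v² = 1.99374 × 10^8 m²/s²
r = GM/v² = (3.986 × 10^14) / (1.99374 × 10^8) = 1.99925 × 10^6 m ≈ 1.999 Mm

Final answer: 1.999 Mm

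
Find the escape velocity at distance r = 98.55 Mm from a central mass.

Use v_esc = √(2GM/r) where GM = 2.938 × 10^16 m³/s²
r = 98.55 Mm = 9.855 × 10^7 m
GM = 2.938 × 10^16 m³/s²
2GM/r = 2 × (2.938 × 10^16) / (9.855 × 10^7) = 5.96246 × 10^8 m²/s²
v_esc = √(2GM/r) = 24418.1 m/s ≈ 24.42 km/s

Final answer: 24.42 km/s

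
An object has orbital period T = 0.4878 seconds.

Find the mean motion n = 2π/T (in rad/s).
T = 0.4878 seconds
n = 2π / 0.4878 s = 12.8807 rad/s ≈ 12.88 rad/s

Final answer: n = 12.88 rad/s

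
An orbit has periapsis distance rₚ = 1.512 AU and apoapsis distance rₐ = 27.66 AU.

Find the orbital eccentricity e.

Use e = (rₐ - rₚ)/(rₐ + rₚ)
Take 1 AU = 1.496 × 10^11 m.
rₚ = 1.512 AU = 2.26195 × 10^11 m
rₐ = 27.66 AU = 4.13794 × 10^12 m
rₐ − rₚ = 3.91174 × 10^12 m
rₐ + rₚ = 4.36413 × 10^12 m
e = (rₐ − rₚ)/(rₐ + rₚ) = 0.896339

Final answer: e = 0.8963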